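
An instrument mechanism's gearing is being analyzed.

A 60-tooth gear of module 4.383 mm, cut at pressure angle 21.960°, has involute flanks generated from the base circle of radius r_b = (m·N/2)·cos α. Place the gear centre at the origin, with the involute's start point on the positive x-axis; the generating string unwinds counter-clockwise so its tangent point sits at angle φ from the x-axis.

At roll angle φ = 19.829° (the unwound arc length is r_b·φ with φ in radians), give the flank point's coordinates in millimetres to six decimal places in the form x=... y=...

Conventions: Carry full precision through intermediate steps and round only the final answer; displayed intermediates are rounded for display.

x=129.035638 y=1.664883

topology: single-mesh involute geometry — m = 4.383, N = 60
pitch radius r_p = m·N/2 = 4.383·60/2 = 131.490000
base radius r_b = r_p·cos α = 131.490000·cos 21.960° = 121.949763
roll angle φ = 19.829° = 0.34608134 rad
x = r_b·(cos φ + φ·sin φ) = 129.035638
y = r_b·(sin φ − φ·cos φ) = 1.664883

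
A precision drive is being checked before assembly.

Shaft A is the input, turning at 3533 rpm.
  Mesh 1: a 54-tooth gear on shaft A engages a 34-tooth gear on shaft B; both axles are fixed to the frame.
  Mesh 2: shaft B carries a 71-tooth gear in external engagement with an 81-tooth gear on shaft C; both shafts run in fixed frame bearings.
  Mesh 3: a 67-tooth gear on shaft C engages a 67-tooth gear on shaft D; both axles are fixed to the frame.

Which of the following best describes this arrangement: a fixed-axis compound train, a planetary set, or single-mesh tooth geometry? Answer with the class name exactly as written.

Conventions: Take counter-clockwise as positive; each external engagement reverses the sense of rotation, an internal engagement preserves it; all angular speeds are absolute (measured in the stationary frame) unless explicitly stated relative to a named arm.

fixed-axis compound train

recognized (4 fixed axles, 3 meshes): fixed-axis compound train
classification: fixed-axis compound train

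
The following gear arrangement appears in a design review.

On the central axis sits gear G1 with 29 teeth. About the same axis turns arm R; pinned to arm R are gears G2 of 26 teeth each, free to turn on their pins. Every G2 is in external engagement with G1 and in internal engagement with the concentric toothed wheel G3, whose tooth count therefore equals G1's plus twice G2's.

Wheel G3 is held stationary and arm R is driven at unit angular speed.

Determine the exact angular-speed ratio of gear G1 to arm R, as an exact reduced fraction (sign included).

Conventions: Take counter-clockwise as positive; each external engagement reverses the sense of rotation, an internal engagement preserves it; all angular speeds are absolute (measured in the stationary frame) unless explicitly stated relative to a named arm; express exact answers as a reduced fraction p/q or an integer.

110/29

recognized (axles ride arm R): planetary set, 29/26/81 teeth
ring teeth: 29 + 2·26 = 81
29(ω_sun−ω_arm) = −81(ω_ring−ω_arm),  ω_ring = 0, ω_arm = 1
ω_sun = 1 − (81/29)(0−1) = 110/29
ω_out/ω_in = 110/29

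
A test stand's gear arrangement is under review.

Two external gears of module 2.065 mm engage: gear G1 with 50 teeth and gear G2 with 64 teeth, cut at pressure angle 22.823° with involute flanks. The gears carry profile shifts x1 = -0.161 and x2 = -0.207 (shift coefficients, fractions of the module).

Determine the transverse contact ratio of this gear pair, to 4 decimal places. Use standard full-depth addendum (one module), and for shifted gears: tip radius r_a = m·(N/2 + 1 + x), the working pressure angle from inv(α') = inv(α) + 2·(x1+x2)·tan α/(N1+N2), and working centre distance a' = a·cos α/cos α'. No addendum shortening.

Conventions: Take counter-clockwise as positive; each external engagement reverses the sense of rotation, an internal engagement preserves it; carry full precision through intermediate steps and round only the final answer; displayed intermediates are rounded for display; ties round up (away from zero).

recognized (one external pair, fixed centres): single-mesh tooth geometry, m = 2.065, N1 = 50, N2 = 64
base radii: r_b1 = 47.583151, r_b2 = 60.906433
tip radii: r_a1 = 53.357535, r_a2 = 67.717545
inv(α') = inv(22.823°) + 2·(-0.161-0.207)·tan α/(50+64) = 0.01978028  ⇒  α' = 21.90353°
a' = a·cos α / cos α' = 117.7050·cos 22.823°/cos 21.90353° = 116.930407
action lengths: √(r_a1²−r_b1²) = 24.142707, √(r_a2²−r_b2²) = 29.598519
base pitch p_b = π·m·cos α = 5.979475
CR = (24.142707 + 29.598519 − 116.930407·sin 21.90353°)/5.979475 = 1.692612
contact ratio ≈ 1.6926

1.6926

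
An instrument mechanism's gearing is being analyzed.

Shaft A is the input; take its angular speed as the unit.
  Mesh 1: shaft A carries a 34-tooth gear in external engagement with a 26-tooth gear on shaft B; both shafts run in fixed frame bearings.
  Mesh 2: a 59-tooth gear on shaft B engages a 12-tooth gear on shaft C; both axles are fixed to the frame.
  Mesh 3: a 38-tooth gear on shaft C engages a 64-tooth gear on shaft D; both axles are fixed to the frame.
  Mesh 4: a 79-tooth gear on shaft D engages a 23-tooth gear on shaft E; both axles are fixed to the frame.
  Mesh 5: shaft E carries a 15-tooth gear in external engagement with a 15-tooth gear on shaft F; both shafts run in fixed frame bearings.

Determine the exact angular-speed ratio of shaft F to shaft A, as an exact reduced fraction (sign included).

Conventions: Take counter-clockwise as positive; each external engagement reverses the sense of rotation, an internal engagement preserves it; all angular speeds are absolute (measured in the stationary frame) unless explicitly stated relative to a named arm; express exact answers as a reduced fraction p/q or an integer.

class = fixed-axis compound train [5 meshes; 5 ratios multiply, 5 sense flips]
mesh 1 [34T→26T]: running ratio 17/13, sense −
mesh 2 [59T→12T]: running ratio 1003/156, sense +
mesh 3 [38T→64T]: running ratio 19057/4992, sense −
mesh 4 [79T→23T]: running ratio 1505503/114816, sense +
mesh 5 [15T→15T]: running ratio 1505503/114816, sense −
ω_out/ω_in = -1505503/114816

-1505503/114816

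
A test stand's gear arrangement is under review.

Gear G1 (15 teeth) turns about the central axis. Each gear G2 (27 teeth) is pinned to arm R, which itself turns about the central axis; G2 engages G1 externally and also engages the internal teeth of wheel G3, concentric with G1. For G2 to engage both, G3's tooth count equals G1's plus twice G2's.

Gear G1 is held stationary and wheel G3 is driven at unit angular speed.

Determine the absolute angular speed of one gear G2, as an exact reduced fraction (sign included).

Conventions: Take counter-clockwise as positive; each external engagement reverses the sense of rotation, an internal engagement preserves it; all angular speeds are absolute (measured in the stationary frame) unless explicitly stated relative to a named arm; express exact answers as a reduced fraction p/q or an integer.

topology: planetary set — G1 15T / G2 27T / G3 69T, arm = carrier (Willis)
ring teeth: 15 + 2·27 = 69
15(ω_sun−ω_arm) = −69(ω_ring−ω_arm),  ω_sun = 0, ω_ring = 1
15(0−ω_arm) = −69(1−ω_arm)  ⇒  84·ω_arm = 69  ⇒  ω_arm = 23/28
sun–planet mesh: 15·(0−23/28) = −27·(ω_p−ω_arm)  ⇒  ω_p−ω_arm = 115/252
ω_p = 23/28 + 115/252 = 23/18
exact speed ratio = 23/18

23/18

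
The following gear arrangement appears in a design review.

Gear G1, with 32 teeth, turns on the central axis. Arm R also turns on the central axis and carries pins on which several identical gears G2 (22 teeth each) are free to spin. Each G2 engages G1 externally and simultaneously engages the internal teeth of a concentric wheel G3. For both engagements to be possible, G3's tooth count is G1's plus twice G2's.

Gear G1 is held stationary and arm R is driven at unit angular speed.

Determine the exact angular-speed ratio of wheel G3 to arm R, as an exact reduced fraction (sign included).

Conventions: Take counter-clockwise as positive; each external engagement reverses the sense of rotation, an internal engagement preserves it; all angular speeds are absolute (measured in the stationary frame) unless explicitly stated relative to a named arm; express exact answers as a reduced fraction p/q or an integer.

27/19

class = planetary set [G3 = 32+2·22 = 76; Willis about the carrier]
ring teeth: 32 + 2·22 = 76
32(ω_sun−ω_arm) = −76(ω_ring−ω_arm),  ω_sun = 0, ω_arm = 1
ω_ring = 1 − (32/76)(0−1) = 27/19
ω_out/ω_in = 27/19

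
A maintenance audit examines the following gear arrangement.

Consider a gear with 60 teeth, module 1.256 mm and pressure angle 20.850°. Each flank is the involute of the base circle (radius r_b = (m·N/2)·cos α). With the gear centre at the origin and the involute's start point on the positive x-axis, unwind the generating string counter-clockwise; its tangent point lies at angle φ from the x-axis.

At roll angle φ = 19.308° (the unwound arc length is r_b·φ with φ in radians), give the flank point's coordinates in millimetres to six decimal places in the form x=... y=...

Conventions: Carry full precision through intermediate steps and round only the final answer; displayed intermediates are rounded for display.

x=37.155522 y=0.444099

topology: single-mesh involute geometry — m = 1.256, N = 60
pitch radius r_p = m·N/2 = 1.256·60/2 = 37.680000
base radius r_b = r_p·cos α = 37.680000·cos 20.850° = 35.212541
roll angle φ = 19.308° = 0.33698817 rad
x = r_b·(cos φ + φ·sin φ) = 37.155522
y = r_b·(sin φ − φ·cos φ) = 0.444099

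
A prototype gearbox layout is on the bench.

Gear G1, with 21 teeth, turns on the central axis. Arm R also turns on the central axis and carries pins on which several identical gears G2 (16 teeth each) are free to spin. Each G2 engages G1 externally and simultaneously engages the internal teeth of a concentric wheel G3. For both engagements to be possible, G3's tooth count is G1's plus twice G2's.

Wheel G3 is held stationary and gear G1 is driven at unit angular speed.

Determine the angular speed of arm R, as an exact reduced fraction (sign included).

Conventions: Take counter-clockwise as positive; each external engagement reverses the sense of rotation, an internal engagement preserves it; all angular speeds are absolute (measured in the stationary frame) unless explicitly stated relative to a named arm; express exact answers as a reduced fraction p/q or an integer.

topology: planetary set — G1 21T / G2 16T / G3 53T, arm = carrier (Willis)
ring teeth: 21 + 2·16 = 53
21(ω_sun−ω_arm) = −53(ω_ring−ω_arm),  ω_ring = 0, ω_sun = 1
21(1−ω_arm) = −53(0−ω_arm)  ⇒  74·ω_arm = 21  ⇒  ω_arm = 21/74
exact speed ratio = 21/74

21/74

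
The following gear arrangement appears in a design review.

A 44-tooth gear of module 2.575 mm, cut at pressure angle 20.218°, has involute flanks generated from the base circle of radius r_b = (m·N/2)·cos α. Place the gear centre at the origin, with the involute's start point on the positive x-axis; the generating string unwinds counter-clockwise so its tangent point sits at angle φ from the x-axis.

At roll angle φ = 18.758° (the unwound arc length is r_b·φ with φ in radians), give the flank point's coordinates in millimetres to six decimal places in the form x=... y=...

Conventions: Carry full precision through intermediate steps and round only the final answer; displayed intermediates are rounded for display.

x=55.932505 y=0.615161

single-mesh involute tooth geometry (44T wheel at module 2.575)
pitch radius r_p = m·N/2 = 2.575·44/2 = 56.650000
base radius r_b = r_p·cos α = 56.650000·cos 20.218° = 53.159482
roll angle φ = 18.758° = 0.32738886 rad
x = r_b·(cos φ + φ·sin φ) = 55.932505
y = r_b·(sin φ − φ·cos φ) = 0.615161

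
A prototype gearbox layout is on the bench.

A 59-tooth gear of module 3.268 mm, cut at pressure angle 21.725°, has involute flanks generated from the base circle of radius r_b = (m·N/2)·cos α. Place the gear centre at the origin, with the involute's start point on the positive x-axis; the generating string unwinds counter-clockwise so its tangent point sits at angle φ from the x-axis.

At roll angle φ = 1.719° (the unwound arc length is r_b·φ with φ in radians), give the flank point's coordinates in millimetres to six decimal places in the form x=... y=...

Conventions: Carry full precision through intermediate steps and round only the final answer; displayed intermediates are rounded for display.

x=89.598691 y=0.000806

single-mesh involute tooth geometry (59T wheel at module 3.268)
pitch radius r_p = m·N/2 = 3.268·59/2 = 96.406000
base radius r_b = r_p·cos α = 96.406000·cos 21.725° = 89.558393
roll angle φ = 1.719° = 0.03000221 rad
x = r_b·(cos φ + φ·sin φ) = 89.598691
y = r_b·(sin φ − φ·cos φ) = 0.000806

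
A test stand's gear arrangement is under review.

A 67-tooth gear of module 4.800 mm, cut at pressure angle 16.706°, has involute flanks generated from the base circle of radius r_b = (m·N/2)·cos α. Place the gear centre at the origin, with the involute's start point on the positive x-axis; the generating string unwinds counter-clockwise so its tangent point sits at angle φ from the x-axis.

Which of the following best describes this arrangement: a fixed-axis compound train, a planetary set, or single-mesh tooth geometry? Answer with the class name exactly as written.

topology: single-mesh involute geometry — m = 4.800, N = 67
classification: single-mesh tooth geometry

single-mesh tooth geometry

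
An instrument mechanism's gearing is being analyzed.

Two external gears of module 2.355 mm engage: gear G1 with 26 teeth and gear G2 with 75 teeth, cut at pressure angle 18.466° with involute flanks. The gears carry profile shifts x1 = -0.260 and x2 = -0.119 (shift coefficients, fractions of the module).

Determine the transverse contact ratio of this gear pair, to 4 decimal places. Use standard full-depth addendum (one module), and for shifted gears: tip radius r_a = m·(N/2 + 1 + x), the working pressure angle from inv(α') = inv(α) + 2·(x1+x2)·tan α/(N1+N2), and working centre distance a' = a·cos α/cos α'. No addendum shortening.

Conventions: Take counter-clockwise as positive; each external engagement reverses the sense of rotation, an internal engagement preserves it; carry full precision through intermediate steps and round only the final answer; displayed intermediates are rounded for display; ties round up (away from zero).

recognized (one external pair, fixed centres): single-mesh tooth geometry, m = 2.355, N1 = 26, N2 = 75
base radii: r_b1 = 29.038688, r_b2 = 83.765447
tip radii: r_a1 = 32.357700, r_a2 = 90.387255
inv(α') = inv(18.466°) + 2·(-0.260-0.119)·tan α/(26+75) = 0.00913693  ⇒  α' = 17.06850°
a' = a·cos α / cos α' = 118.9275·cos 18.466°/cos 17.06850° = 118.001568
action lengths: √(r_a1²−r_b1²) = 14.274990, √(r_a2²−r_b2²) = 33.958884
base pitch p_b = π·m·cos α = 7.017518
CR = (14.274990 + 33.958884 − 118.001568·sin 17.06850°)/7.017518 = 1.937818
contact ratio ≈ 1.9378

1.9378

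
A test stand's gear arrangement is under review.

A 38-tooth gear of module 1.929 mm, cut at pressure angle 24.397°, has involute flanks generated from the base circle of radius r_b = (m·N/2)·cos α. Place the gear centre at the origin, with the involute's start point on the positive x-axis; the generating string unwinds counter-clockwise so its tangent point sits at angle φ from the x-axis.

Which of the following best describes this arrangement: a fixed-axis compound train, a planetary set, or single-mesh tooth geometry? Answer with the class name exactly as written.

single-mesh involute tooth geometry (38T wheel at module 1.929)
classification: single-mesh tooth geometry

single-mesh tooth geometry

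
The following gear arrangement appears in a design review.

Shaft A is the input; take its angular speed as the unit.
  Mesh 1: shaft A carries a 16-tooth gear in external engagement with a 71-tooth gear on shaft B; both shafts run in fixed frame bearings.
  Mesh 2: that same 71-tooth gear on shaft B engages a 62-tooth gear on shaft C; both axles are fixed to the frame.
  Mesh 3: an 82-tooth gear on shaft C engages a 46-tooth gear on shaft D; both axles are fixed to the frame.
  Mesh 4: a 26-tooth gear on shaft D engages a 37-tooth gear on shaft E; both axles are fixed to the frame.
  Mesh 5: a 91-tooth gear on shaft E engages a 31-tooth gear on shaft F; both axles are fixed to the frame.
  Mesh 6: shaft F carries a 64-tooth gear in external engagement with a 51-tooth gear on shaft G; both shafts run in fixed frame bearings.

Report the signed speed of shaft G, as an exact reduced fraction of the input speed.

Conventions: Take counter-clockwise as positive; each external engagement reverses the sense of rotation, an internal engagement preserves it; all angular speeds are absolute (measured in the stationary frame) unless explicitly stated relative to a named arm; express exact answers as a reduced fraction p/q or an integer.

49667072/41708361

6-mesh fixed-axis compound train (all bearings frame-fixed)
mesh 1 [16T→71T]: |ω|/ω_in = 1×16/71 = 16/71, sense flips to −
mesh 2 [71T→62T]: |ω|/ω_in = (16/71)×71/62 = 8/31, sense flips to +
mesh 3 [82T→46T]: |ω|/ω_in = (8/31)×82/46 = 328/713, sense flips to −
mesh 4 [26T→37T]: |ω|/ω_in = (328/713)×26/37 = 8528/26381, sense flips to +
mesh 5 [91T→31T]: |ω|/ω_in = (8528/26381)×91/31 = 776048/817811, sense flips to −
mesh 6 [64T→51T]: |ω|/ω_in = (776048/817811)×64/51 = 49667072/41708361, sense flips to +
signed output speed (× input speed) = 49667072/41708361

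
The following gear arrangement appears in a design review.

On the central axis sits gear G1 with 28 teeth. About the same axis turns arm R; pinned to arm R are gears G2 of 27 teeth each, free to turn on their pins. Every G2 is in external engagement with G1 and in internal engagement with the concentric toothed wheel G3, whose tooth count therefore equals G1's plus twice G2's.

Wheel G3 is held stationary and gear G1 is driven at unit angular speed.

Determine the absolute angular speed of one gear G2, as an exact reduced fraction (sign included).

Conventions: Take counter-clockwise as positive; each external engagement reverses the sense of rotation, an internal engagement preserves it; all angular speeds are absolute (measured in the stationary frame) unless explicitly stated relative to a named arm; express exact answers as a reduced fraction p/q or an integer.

-14/27

planetary set (28T centre, 27T on arm, 82T internal) — Willis relation
ring teeth: 28 + 2·27 = 82
28(ω_sun−ω_arm) = −82(ω_ring−ω_arm),  ω_ring = 0, ω_sun = 1
28(1−ω_arm) = −82(0−ω_arm)  ⇒  110·ω_arm = 28  ⇒  ω_arm = 14/55
sun–planet mesh: 28·(1−14/55) = −27·(ω_p−ω_arm)  ⇒  ω_p−ω_arm = -1148/1485
ω_p = 14/55 − 1148/1485 = -14/27
exact speed ratio = -14/27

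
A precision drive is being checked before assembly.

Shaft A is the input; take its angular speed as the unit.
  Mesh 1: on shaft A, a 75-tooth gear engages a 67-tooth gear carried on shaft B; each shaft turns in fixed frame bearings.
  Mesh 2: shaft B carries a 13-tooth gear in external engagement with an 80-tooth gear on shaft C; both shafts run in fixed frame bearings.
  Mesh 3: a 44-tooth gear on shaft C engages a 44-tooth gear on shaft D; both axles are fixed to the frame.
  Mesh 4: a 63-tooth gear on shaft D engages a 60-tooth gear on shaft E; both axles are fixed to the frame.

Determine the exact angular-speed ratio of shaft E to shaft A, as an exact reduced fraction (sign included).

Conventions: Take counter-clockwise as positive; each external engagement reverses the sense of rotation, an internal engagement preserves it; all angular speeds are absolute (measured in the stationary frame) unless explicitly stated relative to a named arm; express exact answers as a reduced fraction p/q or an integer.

819/4288

class = fixed-axis compound train [4 meshes; 4 ratios multiply, 4 sense flips]
mesh 1 [75T→67T]: running ratio 75/67, sense −
mesh 2 [13T→80T]: running ratio 195/1072, sense +
mesh 3 [44T→44T]: running ratio 195/1072, sense −
mesh 4 [63T→60T]: running ratio 819/4288, sense +
ω_out/ω_in = 819/4288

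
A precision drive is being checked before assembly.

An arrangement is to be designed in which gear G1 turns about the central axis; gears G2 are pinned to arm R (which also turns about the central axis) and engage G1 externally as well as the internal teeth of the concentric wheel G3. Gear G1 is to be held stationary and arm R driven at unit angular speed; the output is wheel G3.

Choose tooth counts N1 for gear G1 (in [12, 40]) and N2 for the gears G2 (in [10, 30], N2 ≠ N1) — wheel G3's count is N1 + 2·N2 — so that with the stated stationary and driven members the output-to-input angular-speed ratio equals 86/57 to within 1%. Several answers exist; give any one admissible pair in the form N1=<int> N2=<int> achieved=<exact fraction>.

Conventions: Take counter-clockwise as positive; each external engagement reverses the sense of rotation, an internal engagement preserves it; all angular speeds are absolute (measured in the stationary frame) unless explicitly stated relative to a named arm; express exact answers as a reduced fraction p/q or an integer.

planetary set to be sized for 86/57 (Willis relation)
Willis with ω_sun = 0: ω_ring/ω_arm = (N1+N3)/N3; set equal to 86/57  ⇒  N3/N1 = 1/(86/57 − 1) = 57/29
N3 = N1 + 2·N2  ⇒  N2/N1 = (N3/N1 − 1)/2 = (57/29 − 1)/2 = 14/29
smallest multiple with N1 ≥ 12 and N2 ≥ 10: k = 1  ⇒  N1 = 1·29 = 29, N2 = 1·14 = 14 (N1 ≤ 40, N2 ≤ 30, N2 ≠ N1 ✓), N3 = 29 + 2·14 = 57
check: (N1+N3)/N3 with N1 = 29, N3 = 57 gives 86/57; |achieved − target| = 0 ≤ 43/2850 ✓

N1=29 N2=14 achieved=86/57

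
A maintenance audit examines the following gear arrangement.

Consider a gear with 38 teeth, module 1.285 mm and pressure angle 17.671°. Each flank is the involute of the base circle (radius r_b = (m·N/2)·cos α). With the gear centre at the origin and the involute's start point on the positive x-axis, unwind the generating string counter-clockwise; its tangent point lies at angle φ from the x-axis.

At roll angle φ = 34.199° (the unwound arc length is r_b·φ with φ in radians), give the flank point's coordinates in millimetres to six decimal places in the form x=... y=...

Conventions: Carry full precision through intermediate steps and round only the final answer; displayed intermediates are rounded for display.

x=27.045103 y=1.590978

class = single-mesh tooth geometry [base-circle involute, m = 1.285, 38T]
pitch radius r_p = m·N/2 = 1.285·38/2 = 24.415000
base radius r_b = r_p·cos α = 24.415000·cos 17.671° = 23.262984
roll angle φ = 34.199° = 0.59688515 rad
x = r_b·(cos φ + φ·sin φ) = 27.045103
y = r_b·(sin φ − φ·cos φ) = 1.590978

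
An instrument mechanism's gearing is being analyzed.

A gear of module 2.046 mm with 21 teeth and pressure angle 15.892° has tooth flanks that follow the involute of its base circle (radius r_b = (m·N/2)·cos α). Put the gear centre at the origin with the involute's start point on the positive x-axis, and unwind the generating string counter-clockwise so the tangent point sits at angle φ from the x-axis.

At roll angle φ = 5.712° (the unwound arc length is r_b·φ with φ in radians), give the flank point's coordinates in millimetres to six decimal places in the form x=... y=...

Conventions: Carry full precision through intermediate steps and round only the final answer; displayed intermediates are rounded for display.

recognized (one wheel, involute flank): single-mesh tooth geometry, m = 2.046, N = 21
pitch radius r_p = m·N/2 = 2.046·21/2 = 21.483000
base radius r_b = r_p·cos α = 21.483000·cos 15.892° = 20.661910
roll angle φ = 5.712° = 0.09969321 rad
x = r_b·(cos φ + φ·sin φ) = 20.764332
y = r_b·(sin φ − φ·cos φ) = 0.006817

x=20.764332 y=0.006817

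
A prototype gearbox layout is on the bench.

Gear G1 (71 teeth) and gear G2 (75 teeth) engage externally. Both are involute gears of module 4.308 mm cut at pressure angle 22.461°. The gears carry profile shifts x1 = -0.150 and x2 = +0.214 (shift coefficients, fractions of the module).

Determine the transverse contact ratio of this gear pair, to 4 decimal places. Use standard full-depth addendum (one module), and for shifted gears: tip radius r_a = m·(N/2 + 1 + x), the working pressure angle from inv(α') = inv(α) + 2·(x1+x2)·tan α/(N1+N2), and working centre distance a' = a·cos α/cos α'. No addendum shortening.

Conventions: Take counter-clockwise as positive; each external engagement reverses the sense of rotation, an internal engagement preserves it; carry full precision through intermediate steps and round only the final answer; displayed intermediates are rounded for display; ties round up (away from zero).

single-mesh involute tooth geometry (71T engaging 75T at module 4.308)
base radii: r_b1 = 141.332397, r_b2 = 149.294785
tip radii: r_a1 = 156.595800, r_a2 = 166.779912
inv(α') = inv(22.461°) + 2·(-0.150+0.214)·tan α/(71+75) = 0.02176037  ⇒  α' = 22.58178°
a' = a·cos α / cos α' = 314.4840·cos 22.461°/cos 22.58178° = 314.759010
action lengths: √(r_a1²−r_b1²) = 67.434400, √(r_a2²−r_b2²) = 74.341147
base pitch p_b = π·m·cos α = 12.507291
CR = (67.434400 + 74.341147 − 314.759010·sin 22.58178°)/12.507291 = 1.671628
contact ratio ≈ 1.6716

1.6716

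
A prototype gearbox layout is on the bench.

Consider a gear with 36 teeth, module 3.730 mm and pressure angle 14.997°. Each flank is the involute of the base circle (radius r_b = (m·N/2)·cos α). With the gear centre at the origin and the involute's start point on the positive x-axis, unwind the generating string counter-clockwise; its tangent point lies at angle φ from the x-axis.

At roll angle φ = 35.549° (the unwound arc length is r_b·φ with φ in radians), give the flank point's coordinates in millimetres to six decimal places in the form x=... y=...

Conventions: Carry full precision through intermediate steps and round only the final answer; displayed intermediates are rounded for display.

recognized (one wheel, involute flank): single-mesh tooth geometry, m = 3.730, N = 36
pitch radius r_p = m·N/2 = 3.730·36/2 = 67.140000
base radius r_b = r_p·cos α = 67.140000·cos 14.997° = 64.853170
roll angle φ = 35.549° = 0.62044710 rad
x = r_b·(cos φ + φ·sin φ) = 76.160055
y = r_b·(sin φ − φ·cos φ) = 4.967214

x=76.160055 y=4.967214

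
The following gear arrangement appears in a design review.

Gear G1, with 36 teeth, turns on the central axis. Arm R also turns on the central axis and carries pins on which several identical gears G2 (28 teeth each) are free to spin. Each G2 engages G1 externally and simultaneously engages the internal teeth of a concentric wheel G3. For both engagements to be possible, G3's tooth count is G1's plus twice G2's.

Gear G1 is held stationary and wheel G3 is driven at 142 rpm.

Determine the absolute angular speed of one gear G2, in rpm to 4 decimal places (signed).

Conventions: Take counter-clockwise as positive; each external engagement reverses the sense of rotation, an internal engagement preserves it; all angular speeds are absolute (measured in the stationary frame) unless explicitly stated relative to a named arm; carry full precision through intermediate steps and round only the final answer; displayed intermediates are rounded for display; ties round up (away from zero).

+233.2857 rpm

class = planetary set [G3 = 36+2·28 = 92; Willis about the carrier]
normalise by the input: solve with ω_ring = 1, then scale by 142 rpm
ring teeth: 36 + 2·28 = 92
36(ω_sun−ω_arm) = −92(ω_ring−ω_arm),  ω_sun = 0, ω_ring = 1
36(0−ω_arm) = −92(1−ω_arm)  ⇒  128·ω_arm = 92  ⇒  ω_arm = 23/32
sun–planet mesh: 36·(0−23/32) = −28·(ω_p−ω_arm)  ⇒  ω_p−ω_arm = 207/224
ω_p = 23/32 + 207/224 = 23/14
scale: ω_p = 23/14 × 142 rpm = +233.2857 rpm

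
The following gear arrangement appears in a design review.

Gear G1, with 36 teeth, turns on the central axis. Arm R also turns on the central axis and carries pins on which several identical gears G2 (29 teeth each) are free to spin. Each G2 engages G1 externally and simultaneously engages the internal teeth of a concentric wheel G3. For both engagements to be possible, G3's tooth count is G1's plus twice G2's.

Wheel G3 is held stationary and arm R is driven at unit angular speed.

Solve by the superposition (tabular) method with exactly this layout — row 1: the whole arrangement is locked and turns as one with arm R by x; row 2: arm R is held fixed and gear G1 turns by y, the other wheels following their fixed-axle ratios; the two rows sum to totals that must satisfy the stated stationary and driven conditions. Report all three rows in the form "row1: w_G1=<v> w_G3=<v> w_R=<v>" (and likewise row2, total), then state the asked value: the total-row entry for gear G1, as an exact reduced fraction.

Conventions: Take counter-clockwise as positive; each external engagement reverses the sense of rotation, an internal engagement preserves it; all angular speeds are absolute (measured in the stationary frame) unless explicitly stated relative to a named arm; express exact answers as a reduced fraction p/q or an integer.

row1: w_G1=1 w_G3=1 w_R=1
row2: w_G1=47/18 w_G3=-1 w_R=0
total: w_G1=65/18 w_G3=0 w_R=1
asked value: 65/18

recognized (axles ride arm R): planetary set, 36/29/94 teeth
row 1: whole set turns with the arm by x
row 2 (arm held, sun turns y): ω_ring = −(36/94)·y, ω_arm = 0
boundary: total ω_ring = x − (36/94)·y = 0 and total ω_arm = x = 1  ⇒  y = 47/18, x = 1
row 2 ring = −(36/94)·47/18 = -1
totals (row 1 + row 2): sun 1 + 47/18 = 65/18, ring 1 + (-1) = 0, arm 1 + 0 = 1
asked cell (total, sun) = 65/18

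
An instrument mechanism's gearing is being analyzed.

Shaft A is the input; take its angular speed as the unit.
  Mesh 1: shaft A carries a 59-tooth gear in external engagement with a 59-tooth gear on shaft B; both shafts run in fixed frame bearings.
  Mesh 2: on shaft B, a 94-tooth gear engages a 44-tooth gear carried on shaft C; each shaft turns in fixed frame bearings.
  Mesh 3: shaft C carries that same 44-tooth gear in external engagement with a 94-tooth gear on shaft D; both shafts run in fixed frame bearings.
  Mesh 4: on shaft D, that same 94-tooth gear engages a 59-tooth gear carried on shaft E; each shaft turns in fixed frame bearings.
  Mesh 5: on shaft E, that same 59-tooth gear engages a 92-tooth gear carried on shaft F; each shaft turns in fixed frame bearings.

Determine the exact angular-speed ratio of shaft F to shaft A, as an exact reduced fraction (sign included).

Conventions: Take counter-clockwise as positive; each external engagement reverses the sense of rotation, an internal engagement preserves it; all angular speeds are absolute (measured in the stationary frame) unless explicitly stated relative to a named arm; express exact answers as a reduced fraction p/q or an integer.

class = fixed-axis compound train [5 meshes; 5 ratios multiply, 5 sense flips]
mesh 1 [59T→59T]: running ratio 1, sense −
mesh 2 [94T→44T]: running ratio 47/22, sense +
mesh 3 [44T→94T]: running ratio 1, sense −
mesh 4 [94T→59T]: running ratio 94/59, sense +
mesh 5 [59T→92T]: running ratio 47/46, sense −
ω_out/ω_in = -47/46

-47/46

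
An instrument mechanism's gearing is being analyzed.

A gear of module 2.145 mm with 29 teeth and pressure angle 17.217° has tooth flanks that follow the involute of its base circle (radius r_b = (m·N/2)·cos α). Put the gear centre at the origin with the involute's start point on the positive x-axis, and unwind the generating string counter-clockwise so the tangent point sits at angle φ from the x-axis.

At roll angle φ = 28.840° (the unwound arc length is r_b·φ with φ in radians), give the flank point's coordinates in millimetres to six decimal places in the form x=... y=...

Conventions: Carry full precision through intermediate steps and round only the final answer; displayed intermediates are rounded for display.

class = single-mesh tooth geometry [base-circle involute, m = 2.145, 29T]
pitch radius r_p = m·N/2 = 2.145·29/2 = 31.102500
base radius r_b = r_p·cos α = 31.102500·cos 17.217° = 29.708815
roll angle φ = 28.840° = 0.50335296 rad
x = r_b·(cos φ + φ·sin φ) = 33.237336
y = r_b·(sin φ − φ·cos φ) = 1.231228

x=33.237336 y=1.231228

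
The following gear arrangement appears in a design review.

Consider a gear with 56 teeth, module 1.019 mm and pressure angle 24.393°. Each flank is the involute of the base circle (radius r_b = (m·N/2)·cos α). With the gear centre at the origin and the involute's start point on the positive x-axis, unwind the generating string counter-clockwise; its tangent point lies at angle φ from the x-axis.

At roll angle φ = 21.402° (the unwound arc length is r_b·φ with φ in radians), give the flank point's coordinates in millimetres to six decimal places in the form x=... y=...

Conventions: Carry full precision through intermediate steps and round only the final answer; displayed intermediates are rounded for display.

x=27.735150 y=0.445170

recognized (one wheel, involute flank): single-mesh tooth geometry, m = 1.019, N = 56
pitch radius r_p = m·N/2 = 1.019·56/2 = 28.532000
base radius r_b = r_p·cos α = 28.532000·cos 24.393° = 25.985066
roll angle φ = 21.402° = 0.37353537 rad
x = r_b·(cos φ + φ·sin φ) = 27.735150
y = r_b·(sin φ − φ·cos φ) = 0.445170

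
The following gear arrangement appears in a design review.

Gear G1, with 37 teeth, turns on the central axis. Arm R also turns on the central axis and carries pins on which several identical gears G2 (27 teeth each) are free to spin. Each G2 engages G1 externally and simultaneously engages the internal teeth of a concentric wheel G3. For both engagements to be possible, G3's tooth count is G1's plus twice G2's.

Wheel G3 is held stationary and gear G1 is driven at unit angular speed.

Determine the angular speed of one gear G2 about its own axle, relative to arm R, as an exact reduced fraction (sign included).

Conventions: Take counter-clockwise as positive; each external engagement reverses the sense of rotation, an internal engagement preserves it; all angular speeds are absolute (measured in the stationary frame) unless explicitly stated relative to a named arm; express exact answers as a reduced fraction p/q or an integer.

recognized (axles ride arm R): planetary set, 37/27/91 teeth
ring teeth: 37 + 2·27 = 91
37(ω_sun−ω_arm) = −91(ω_ring−ω_arm),  ω_ring = 0, ω_sun = 1
37(1−ω_arm) = −91(0−ω_arm)  ⇒  128·ω_arm = 37  ⇒  ω_arm = 37/128
sun–planet mesh: 37·(1−37/128) = −27·(ω_p−ω_arm)  ⇒  ω_p−ω_arm = -3367/3456
exact speed ratio = -3367/3456

-3367/3456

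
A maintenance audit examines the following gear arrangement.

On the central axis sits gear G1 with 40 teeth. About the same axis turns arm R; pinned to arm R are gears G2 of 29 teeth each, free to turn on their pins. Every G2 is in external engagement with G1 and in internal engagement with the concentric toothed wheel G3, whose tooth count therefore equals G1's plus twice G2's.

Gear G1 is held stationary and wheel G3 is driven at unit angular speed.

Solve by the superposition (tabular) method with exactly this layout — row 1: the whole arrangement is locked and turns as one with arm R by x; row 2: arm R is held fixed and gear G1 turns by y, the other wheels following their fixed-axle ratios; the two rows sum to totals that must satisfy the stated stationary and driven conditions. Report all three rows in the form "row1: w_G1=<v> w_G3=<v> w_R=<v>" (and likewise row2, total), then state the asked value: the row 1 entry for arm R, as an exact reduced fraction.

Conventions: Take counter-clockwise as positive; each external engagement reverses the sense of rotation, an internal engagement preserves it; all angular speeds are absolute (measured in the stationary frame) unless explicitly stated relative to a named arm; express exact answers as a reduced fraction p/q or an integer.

planetary set (40T centre, 29T on arm, 98T internal) — Willis relation
row 1 (train locked, turned with arm): all members turn x
row 2 — arm fixed, fixed-axis ratios: sun y, ring −(40/98)·y, arm 0
boundary: total ω_sun = x + y = 0 and total ω_ring = x − (40/98)·y = 1  ⇒  y = -49/69, x = 49/69
row 2 ring = −(40/98)·(-49/69) = 20/69
totals (row 1 + row 2): sun 49/69 + (-49/69) = 0, ring 49/69 + 20/69 = 1, arm 49/69 + 0 = 49/69
asked cell (row1, arm) = 49/69

row1: w_G1=49/69 w_G3=49/69 w_R=49/69
row2: w_G1=-49/69 w_G3=20/69 w_R=0
total: w_G1=0 w_G3=1 w_R=49/69
asked value: 49/69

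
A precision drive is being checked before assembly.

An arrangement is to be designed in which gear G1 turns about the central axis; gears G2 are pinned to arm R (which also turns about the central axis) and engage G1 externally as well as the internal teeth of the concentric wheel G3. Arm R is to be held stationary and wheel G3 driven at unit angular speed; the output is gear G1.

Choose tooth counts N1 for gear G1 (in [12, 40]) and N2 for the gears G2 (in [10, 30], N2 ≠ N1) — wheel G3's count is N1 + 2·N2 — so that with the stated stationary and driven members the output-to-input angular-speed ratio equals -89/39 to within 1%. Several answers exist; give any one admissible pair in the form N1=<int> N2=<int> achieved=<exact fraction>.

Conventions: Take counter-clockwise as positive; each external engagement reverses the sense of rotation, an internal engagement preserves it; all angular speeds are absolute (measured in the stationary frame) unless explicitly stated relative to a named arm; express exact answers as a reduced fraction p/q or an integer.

class = planetary set [ratio -89/39 wanted; Willis about the carrier]
Willis with ω_arm = 0: ω_sun/ω_ring = −N3/N1; set equal to -89/39  ⇒  N3/N1 = −(-89/39) = 89/39
N3 = N1 + 2·N2  ⇒  N2/N1 = (N3/N1 − 1)/2 = (89/39 − 1)/2 = 25/39
smallest multiple with N1 ≥ 12 and N2 ≥ 10: k = 1  ⇒  N1 = 1·39 = 39, N2 = 1·25 = 25 (N1 ≤ 40, N2 ≤ 30, N2 ≠ N1 ✓), N3 = 39 + 2·25 = 89
check: −N3/N1 with N1 = 39, N3 = 89 gives -89/39; |achieved − target| = 0 ≤ 89/3900 ✓

N1=39 N2=25 achieved=-89/39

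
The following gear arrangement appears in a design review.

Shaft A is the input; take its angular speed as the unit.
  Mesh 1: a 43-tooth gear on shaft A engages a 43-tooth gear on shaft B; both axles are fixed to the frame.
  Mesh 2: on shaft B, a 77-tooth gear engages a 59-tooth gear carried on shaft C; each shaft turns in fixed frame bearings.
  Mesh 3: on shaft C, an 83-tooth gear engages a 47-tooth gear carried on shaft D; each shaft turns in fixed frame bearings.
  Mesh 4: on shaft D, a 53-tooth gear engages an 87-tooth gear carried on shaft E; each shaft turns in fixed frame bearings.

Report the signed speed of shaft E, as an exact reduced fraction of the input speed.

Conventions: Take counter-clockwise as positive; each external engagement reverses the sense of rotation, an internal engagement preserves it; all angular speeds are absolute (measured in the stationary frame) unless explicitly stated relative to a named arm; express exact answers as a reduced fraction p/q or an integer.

338723/241251

4-mesh fixed-axis compound train (all bearings frame-fixed)
mesh 1 [43T→43T]: |ω|/ω_in = 1×43/43 = 1, sense flips to −
mesh 2 [77T→59T]: |ω|/ω_in = 1×77/59 = 77/59, sense flips to +
mesh 3 [83T→47T]: |ω|/ω_in = (77/59)×83/47 = 6391/2773, sense flips to −
mesh 4 [53T→87T]: |ω|/ω_in = (6391/2773)×53/87 = 338723/241251, sense flips to +
signed output speed (× input speed) = 338723/241251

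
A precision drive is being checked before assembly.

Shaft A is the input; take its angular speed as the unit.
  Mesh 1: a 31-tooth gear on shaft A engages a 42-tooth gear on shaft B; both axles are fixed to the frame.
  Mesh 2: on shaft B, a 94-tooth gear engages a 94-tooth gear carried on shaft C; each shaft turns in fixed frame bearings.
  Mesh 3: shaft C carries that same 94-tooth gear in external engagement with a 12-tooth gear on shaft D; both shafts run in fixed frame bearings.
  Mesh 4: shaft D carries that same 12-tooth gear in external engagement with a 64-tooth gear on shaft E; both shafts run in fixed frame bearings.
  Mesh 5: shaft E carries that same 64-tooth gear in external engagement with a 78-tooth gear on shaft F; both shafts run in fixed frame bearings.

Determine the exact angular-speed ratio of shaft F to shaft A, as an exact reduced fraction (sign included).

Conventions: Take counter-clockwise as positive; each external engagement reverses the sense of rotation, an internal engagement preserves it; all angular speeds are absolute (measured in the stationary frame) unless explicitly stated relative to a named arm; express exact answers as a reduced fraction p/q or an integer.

class = fixed-axis compound train [5 meshes; 5 ratios multiply, 5 sense flips]
mesh 1 [31T→42T]: running ratio 31/42, sense −
mesh 2 [94T→94T]: running ratio 31/42, sense +
mesh 3 [94T→12T]: running ratio 1457/252, sense −
mesh 4 [12T→64T]: running ratio 1457/1344, sense +
mesh 5 [64T→78T]: running ratio 1457/1638, sense −
ω_out/ω_in = -1457/1638

-1457/1638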